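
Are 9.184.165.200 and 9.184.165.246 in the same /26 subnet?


Mask: 255.255.255.192
9.184.165.200 AND mask = 9.184.165.192
9.184.165.246 AND mask = 9.184.165.192
Yes, same subnet (9.184.165.192)


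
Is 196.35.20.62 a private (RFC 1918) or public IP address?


RFC 1918 private ranges:
  10.0.0.0/8 (10.0.0.0 - 10.255.255.255)
  172.16.0.0/12 (172.16.0.0 - 172.31.255.255)
  192.168.0.0/16 (192.168.0.0 - 192.168.255.255)
Public (not in any RFC 1918 range)


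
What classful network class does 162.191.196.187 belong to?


First octet: 162
Binary: 10100010
10xxxxxx -> Class B (128-191)
Class B, default mask 255.255.0.0 (/16)


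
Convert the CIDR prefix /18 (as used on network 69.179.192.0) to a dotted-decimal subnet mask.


/18 means 18 network bits, 14 host bits
Binary: 11111111111111111100000000000000
Mask: 255.255.192.0


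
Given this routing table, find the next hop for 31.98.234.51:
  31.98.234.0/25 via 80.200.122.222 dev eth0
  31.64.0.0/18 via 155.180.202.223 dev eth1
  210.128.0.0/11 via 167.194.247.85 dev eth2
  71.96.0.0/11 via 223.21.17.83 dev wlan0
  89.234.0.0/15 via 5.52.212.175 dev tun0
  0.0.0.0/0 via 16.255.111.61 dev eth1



Longest prefix match for 31.98.234.51:
  /25 31.98.234.0: MATCH
  /18 31.64.0.0: no
  /11 210.128.0.0: no
  /11 71.96.0.0: no
  /15 89.234.0.0: no
  /0 0.0.0.0: MATCH
Selected: next-hop 80.200.122.222 via eth0 (matched /25)


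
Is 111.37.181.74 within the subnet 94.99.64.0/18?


Subnet network: 94.99.64.0
Test IP AND mask: 111.37.128.0
No, 111.37.181.74 is not in 94.99.64.0/18


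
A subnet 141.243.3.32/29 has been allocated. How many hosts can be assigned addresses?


Host bits = 32 - 29 = 3
Total addresses = 2^3 = 8
Usable = total - 2 (network and broadcast)
Usable hosts: 6


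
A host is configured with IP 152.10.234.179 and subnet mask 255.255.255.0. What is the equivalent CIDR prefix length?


Binary: 11111111.11111111.11111111.00000000
Count leading 1s
Prefix: /24


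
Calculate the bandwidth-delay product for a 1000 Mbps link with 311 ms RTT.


BDP = bandwidth * RTT
= 1000 Mbps * 311 ms
= 1000 * 1e6 * 311 / 1000 bits
= 311000000 bits
= 38875000 bytes
= 37963.8672 KB
BDP = 311000000 bits (38875000 bytes)


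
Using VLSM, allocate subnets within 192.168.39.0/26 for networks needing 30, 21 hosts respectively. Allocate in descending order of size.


30 hosts -> /27 (30 usable): 192.168.39.0/27
21 hosts -> /27 (30 usable): 192.168.39.32/27
Allocation: 192.168.39.0/27 (30 hosts, 30 usable); 192.168.39.32/27 (21 hosts, 30 usable)


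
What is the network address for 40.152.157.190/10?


IP:   00101000.10011000.10011101.10111110
Mask: 11111111.11000000.00000000.00000000
AND operation:
Net:  00101000.10000000.00000000.00000000
Network: 40.128.0.0/10


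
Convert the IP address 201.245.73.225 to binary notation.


201 = 11001001
245 = 11110101
73 = 01001001
225 = 11100001
Binary: 11001001.11110101.01001001.11100001


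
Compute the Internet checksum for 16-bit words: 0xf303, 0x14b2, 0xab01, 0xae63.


Sum all words (with carry folding):
+ 0xf303 = 0xf303
+ 0x14b2 = 0x07b6
+ 0xab01 = 0xb2b7
+ 0xae63 = 0x611b
One's complement: ~0x611b
Checksum = 0x9ee4


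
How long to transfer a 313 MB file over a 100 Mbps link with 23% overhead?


Effective throughput = 100 * (1 - 23/100) = 77 Mbps
File size in Mb = 313 * 8 = 2504 Mb
Time = 2504 / 77
Time = 32.5195 seconds


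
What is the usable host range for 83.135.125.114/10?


Network: 83.128.0.0
Broadcast: 83.191.255.255
First usable = network + 1
Last usable = broadcast - 1
Range: 83.128.0.1 to 83.191.255.254


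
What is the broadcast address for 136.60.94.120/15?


Network: 136.60.0.0/15
Host bits = 17
Set all host bits to 1:
Broadcast: 136.61.255.255


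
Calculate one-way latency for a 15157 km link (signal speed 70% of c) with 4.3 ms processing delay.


Speed = 0.7 * 3e5 km/s = 210000 km/s
Propagation delay = 15157 / 210000 = 0.0722 s = 72.1762 ms
Processing delay = 4.3 ms
Total one-way latency = 76.4762 ms


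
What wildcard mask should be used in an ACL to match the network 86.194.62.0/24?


Subnet mask: 255.255.255.0
Wildcard = 255.255.255.255 - subnet mask
255 - 255 = 0
255 - 255 = 0
255 - 255 = 0
255 - 0 = 255
Wildcard: 0.0.0.255


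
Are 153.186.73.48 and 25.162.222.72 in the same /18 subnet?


Mask: 255.255.192.0
153.186.73.48 AND mask = 153.186.64.0
25.162.222.72 AND mask = 25.162.192.0
No, different subnets (153.186.64.0 vs 25.162.192.0)


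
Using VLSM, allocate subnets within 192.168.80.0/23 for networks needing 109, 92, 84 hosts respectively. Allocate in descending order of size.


109 hosts -> /25 (126 usable): 192.168.80.0/25
92 hosts -> /25 (126 usable): 192.168.80.128/25
84 hosts -> /25 (126 usable): 192.168.81.0/25
Allocation: 192.168.80.0/25 (109 hosts, 126 usable); 192.168.80.128/25 (92 hosts, 126 usable); 192.168.81.0/25 (84 hosts, 126 usable)


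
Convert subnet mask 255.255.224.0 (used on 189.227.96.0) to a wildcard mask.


Subnet mask: 255.255.224.0
Wildcard = 255.255.255.255 - subnet mask
255 - 255 = 0
255 - 255 = 0
255 - 224 = 31
255 - 0 = 255
Wildcard: 0.0.31.255


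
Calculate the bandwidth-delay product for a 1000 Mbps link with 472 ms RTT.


BDP = bandwidth * RTT
= 1000 Mbps * 472 ms
= 1000 * 1e6 * 472 / 1000 bits
= 472000000 bits
= 59000000 bytes
= 57617.1875 KB
BDP = 472000000 bits (59000000 bytes)


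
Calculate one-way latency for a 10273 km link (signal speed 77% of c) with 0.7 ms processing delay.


Speed = 0.77 * 3e5 km/s = 231000 km/s
Propagation delay = 10273 / 231000 = 0.0445 s = 44.4719 ms
Processing delay = 0.7 ms
Total one-way latency = 45.1719 ms


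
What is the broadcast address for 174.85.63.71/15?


Network: 174.84.0.0/15
Host bits = 17
Set all host bits to 1:
Broadcast: 174.85.255.255


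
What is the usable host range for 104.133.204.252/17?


Network: 104.133.128.0
Broadcast: 104.133.255.255
First usable = network + 1
Last usable = broadcast - 1
Range: 104.133.128.1 to 104.133.255.254


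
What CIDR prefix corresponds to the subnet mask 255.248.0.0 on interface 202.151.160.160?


Binary: 11111111.11111000.00000000.00000000
Count leading 1s
Prefix: /13


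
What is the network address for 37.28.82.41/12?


IP:   00100101.00011100.01010010.00101001
Mask: 11111111.11110000.00000000.00000000
AND operation:
Net:  00100101.00010000.00000000.00000000
Network: 37.16.0.0/12


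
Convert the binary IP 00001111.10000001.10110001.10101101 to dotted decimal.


00001111 = 15
10000001 = 129
10110001 = 177
10101101 = 173
IP: 15.129.177.173


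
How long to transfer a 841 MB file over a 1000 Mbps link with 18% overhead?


Effective throughput = 1000 * (1 - 18/100) = 820.0 Mbps
File size in Mb = 841 * 8 = 6728 Mb
Time = 6728 / 820.0
Time = 8.2049 seconds


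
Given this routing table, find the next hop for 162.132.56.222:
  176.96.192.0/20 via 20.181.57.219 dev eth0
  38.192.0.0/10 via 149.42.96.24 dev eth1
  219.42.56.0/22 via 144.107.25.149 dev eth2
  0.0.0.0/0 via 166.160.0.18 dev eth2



Longest prefix match for 162.132.56.222:
  /20 176.96.192.0: no
  /10 38.192.0.0: no
  /22 219.42.56.0: no
  /0 0.0.0.0: MATCH
Selected: next-hop 166.160.0.18 via eth2 (matched /0)


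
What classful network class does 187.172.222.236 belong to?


First octet: 187
Binary: 10111011
10xxxxxx -> Class B (128-191)
Class B, default mask 255.255.0.0 (/16)


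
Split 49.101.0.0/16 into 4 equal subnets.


New prefix = 16 + 2 = 18
Each subnet has 16384 addresses
  49.101.0.0/18
  49.101.64.0/18
  49.101.128.0/18
  49.101.192.0/18
Subnets: 49.101.0.0/18, 49.101.64.0/18, 49.101.128.0/18, 49.101.192.0/18


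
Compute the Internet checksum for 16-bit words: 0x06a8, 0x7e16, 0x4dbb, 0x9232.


Sum all words (with carry folding):
+ 0x06a8 = 0x06a8
+ 0x7e16 = 0x84be
+ 0x4dbb = 0xd279
+ 0x9232 = 0x64ac
One's complement: ~0x64ac
Checksum = 0x9b53


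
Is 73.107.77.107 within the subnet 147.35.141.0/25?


Subnet network: 147.35.141.0
Test IP AND mask: 73.107.77.0
No, 73.107.77.107 is not in 147.35.141.0/25


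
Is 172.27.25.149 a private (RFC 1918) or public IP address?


RFC 1918 private ranges:
  10.0.0.0/8 (10.0.0.0 - 10.255.255.255)
  172.16.0.0/12 (172.16.0.0 - 172.31.255.255)
  192.168.0.0/16 (192.168.0.0 - 192.168.255.255)
Private (in 172.16.0.0/12)


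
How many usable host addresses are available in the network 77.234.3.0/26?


Host bits = 32 - 26 = 6
Total addresses = 2^6 = 64
Usable = total - 2 (network and broadcast)
Usable hosts: 62


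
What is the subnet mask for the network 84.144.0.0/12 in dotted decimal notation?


/12 means 12 network bits, 20 host bits
Binary: 11111111111100000000000000000000
Mask: 255.240.0.0


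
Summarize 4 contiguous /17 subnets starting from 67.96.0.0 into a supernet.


Original prefix: /17
Number of subnets: 4 = 2^2
New prefix = 17 - 2 = 15
Supernet: 67.96.0.0/15


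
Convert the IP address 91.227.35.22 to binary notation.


91 = 01011011
227 = 11100011
35 = 00100011
22 = 00010110
Binary: 01011011.11100011.00100011.00010110


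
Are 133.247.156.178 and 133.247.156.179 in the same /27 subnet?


Mask: 255.255.255.224
133.247.156.178 AND mask = 133.247.156.160
133.247.156.179 AND mask = 133.247.156.160
Yes, same subnet (133.247.156.160)


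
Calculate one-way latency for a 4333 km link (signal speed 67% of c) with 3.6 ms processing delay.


Speed = 0.67 * 3e5 km/s = 201000 km/s
Propagation delay = 4333 / 201000 = 0.0216 s = 21.5572 ms
Processing delay = 3.6 ms
Total one-way latency = 25.1572 ms


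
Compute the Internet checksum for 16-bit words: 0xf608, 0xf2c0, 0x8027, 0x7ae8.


Sum all words (with carry folding):
+ 0xf608 = 0xf608
+ 0xf2c0 = 0xe8c9
+ 0x8027 = 0x68f1
+ 0x7ae8 = 0xe3d9
One's complement: ~0xe3d9
Checksum = 0x1c26


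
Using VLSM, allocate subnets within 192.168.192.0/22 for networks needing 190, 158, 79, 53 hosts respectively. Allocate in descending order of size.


190 hosts -> /24 (254 usable): 192.168.192.0/24
158 hosts -> /24 (254 usable): 192.168.193.0/24
79 hosts -> /25 (126 usable): 192.168.194.0/25
53 hosts -> /26 (62 usable): 192.168.194.128/26
Allocation: 192.168.192.0/24 (190 hosts, 254 usable); 192.168.193.0/24 (158 hosts, 254 usable); 192.168.194.0/25 (79 hosts, 126 usable); 192.168.194.128/26 (53 hosts, 62 usable)


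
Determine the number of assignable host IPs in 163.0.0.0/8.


Host bits = 32 - 8 = 24
Total addresses = 2^24 = 16777216
Usable = total - 2 (network and broadcast)
Usable hosts: 16777214


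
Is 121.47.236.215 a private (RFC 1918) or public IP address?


RFC 1918 private ranges:
  10.0.0.0/8 (10.0.0.0 - 10.255.255.255)
  172.16.0.0/12 (172.16.0.0 - 172.31.255.255)
  192.168.0.0/16 (192.168.0.0 - 192.168.255.255)
Public (not in any RFC 1918 range)


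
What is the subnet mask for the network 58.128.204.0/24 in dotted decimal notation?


/24 means 24 network bits, 8 host bits
Binary: 11111111111111111111111100000000
Mask: 255.255.255.0


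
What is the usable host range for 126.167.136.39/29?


Network: 126.167.136.32
Broadcast: 126.167.136.39
First usable = network + 1
Last usable = broadcast - 1
Range: 126.167.136.33 to 126.167.136.38


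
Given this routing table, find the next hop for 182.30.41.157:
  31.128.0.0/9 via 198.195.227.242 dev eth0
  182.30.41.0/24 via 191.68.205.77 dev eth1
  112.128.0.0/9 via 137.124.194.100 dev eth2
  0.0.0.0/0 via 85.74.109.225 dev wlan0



Longest prefix match for 182.30.41.157:
  /9 31.128.0.0: no
  /24 182.30.41.0: MATCH
  /9 112.128.0.0: no
  /0 0.0.0.0: MATCH
Selected: next-hop 191.68.205.77 via eth1 (matched /24)


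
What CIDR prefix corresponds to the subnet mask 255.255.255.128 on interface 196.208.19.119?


Binary: 11111111.11111111.11111111.10000000
Count leading 1s
Prefix: /25


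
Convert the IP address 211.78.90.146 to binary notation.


211 = 11010011
78 = 01001110
90 = 01011010
146 = 10010010
Binary: 11010011.01001110.01011010.10010010


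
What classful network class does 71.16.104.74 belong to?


First octet: 71
Binary: 01000111
0xxxxxxx -> Class A (1-126)
Class A, default mask 255.0.0.0 (/8)


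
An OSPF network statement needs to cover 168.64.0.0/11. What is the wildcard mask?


Subnet mask: 255.224.0.0
Wildcard = 255.255.255.255 - subnet mask
255 - 255 = 0
255 - 224 = 31
255 - 0 = 255
255 - 0 = 255
Wildcard: 0.31.255.255


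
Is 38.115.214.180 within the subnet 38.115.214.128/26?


Subnet network: 38.115.214.128
Test IP AND mask: 38.115.214.128
Yes, 38.115.214.180 is in 38.115.214.128/26


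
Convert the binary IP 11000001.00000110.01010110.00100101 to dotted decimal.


11000001 = 193
00000110 = 6
01010110 = 86
00100101 = 37
IP: 193.6.86.37


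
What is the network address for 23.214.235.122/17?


IP:   00010111.11010110.11101011.01111010
Mask: 11111111.11111111.10000000.00000000
AND operation:
Net:  00010111.11010110.10000000.00000000
Network: 23.214.128.0/17


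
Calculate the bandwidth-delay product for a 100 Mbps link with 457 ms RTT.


BDP = bandwidth * RTT
= 100 Mbps * 457 ms
= 100 * 1e6 * 457 / 1000 bits
= 45700000 bits
= 5712500 bytes
= 5578.6133 KB
BDP = 45700000 bits (5712500 bytes)


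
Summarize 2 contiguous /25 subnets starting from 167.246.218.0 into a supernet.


Original prefix: /25
Number of subnets: 2 = 2^1
New prefix = 25 - 1 = 24
Supernet: 167.246.218.0/24


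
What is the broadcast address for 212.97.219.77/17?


Network: 212.97.128.0/17
Host bits = 15
Set all host bits to 1:
Broadcast: 212.97.255.255


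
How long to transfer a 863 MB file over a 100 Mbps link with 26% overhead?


Effective throughput = 100 * (1 - 26/100) = 74 Mbps
File size in Mb = 863 * 8 = 6904 Mb
Time = 6904 / 74
Time = 93.2973 seconds


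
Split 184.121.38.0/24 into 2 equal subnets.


New prefix = 24 + 1 = 25
Each subnet has 128 addresses
  184.121.38.0/25
  184.121.38.128/25
Subnets: 184.121.38.0/25, 184.121.38.128/25


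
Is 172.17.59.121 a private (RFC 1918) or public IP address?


RFC 1918 private ranges:
  10.0.0.0/8 (10.0.0.0 - 10.255.255.255)
  172.16.0.0/12 (172.16.0.0 - 172.31.255.255)
  192.168.0.0/16 (192.168.0.0 - 192.168.255.255)
Private (in 172.16.0.0/12)


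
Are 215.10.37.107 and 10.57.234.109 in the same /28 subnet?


Mask: 255.255.255.240
215.10.37.107 AND mask = 215.10.37.96
10.57.234.109 AND mask = 10.57.234.96
No, different subnets (215.10.37.96 vs 10.57.234.96)


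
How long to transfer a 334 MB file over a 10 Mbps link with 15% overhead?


Effective throughput = 10 * (1 - 15/100) = 8.5 Mbps
File size in Mb = 334 * 8 = 2672 Mb
Time = 2672 / 8.5
Time = 314.3529 seconds


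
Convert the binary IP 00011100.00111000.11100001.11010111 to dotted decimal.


00011100 = 28
00111000 = 56
11100001 = 225
11010111 = 215
IP: 28.56.225.215


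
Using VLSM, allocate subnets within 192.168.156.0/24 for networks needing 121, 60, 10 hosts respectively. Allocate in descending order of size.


121 hosts -> /25 (126 usable): 192.168.156.0/25
60 hosts -> /26 (62 usable): 192.168.156.128/26
10 hosts -> /28 (14 usable): 192.168.156.192/28
Allocation: 192.168.156.0/25 (121 hosts, 126 usable); 192.168.156.128/26 (60 hosts, 62 usable); 192.168.156.192/28 (10 hosts, 14 usable)


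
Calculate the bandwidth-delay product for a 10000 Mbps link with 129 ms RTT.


BDP = bandwidth * RTT
= 10000 Mbps * 129 ms
= 10000 * 1e6 * 129 / 1000 bits
= 1290000000 bits
= 161250000 bytes
= 157470.7031 KB
BDP = 1290000000 bits (161250000 bytes)


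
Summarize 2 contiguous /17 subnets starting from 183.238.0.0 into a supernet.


Original prefix: /17
Number of subnets: 2 = 2^1
New prefix = 17 - 1 = 16
Supernet: 183.238.0.0/16


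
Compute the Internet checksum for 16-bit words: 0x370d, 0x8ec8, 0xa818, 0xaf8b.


Sum all words (with carry folding):
+ 0x370d = 0x370d
+ 0x8ec8 = 0xc5d5
+ 0xa818 = 0x6dee
+ 0xaf8b = 0x1d7a
One's complement: ~0x1d7a
Checksum = 0xe285


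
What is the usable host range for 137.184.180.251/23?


Network: 137.184.180.0
Broadcast: 137.184.181.255
First usable = network + 1
Last usable = broadcast - 1
Range: 137.184.180.1 to 137.184.181.254


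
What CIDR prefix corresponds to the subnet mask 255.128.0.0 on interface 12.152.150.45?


Binary: 11111111.10000000.00000000.00000000
Count leading 1s
Prefix: /9


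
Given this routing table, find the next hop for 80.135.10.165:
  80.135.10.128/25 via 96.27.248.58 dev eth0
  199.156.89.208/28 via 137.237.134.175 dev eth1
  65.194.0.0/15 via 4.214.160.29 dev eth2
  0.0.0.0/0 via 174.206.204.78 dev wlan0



Longest prefix match for 80.135.10.165:
  /25 80.135.10.128: MATCH
  /28 199.156.89.208: no
  /15 65.194.0.0: no
  /0 0.0.0.0: MATCH
Selected: next-hop 96.27.248.58 via eth0 (matched /25)


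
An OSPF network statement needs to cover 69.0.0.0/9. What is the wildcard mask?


Subnet mask: 255.128.0.0
Wildcard = 255.255.255.255 - subnet mask
255 - 255 = 0
255 - 128 = 127
255 - 0 = 255
255 - 0 = 255
Wildcard: 0.127.255.255


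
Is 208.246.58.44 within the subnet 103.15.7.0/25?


Subnet network: 103.15.7.0
Test IP AND mask: 208.246.58.0
No, 208.246.58.44 is not in 103.15.7.0/25


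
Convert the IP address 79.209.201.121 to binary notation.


79 = 01001111
209 = 11010001
201 = 11001001
121 = 01111001
Binary: 01001111.11010001.11001001.01111001


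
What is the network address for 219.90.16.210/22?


IP:   11011011.01011010.00010000.11010010
Mask: 11111111.11111111.11111100.00000000
AND operation:
Net:  11011011.01011010.00010000.00000000
Network: 219.90.16.0/22


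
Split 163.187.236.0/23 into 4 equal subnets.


New prefix = 23 + 2 = 25
Each subnet has 128 addresses
  163.187.236.0/25
  163.187.236.128/25
  163.187.237.0/25
  163.187.237.128/25
Subnets: 163.187.236.0/25, 163.187.236.128/25, 163.187.237.0/25, 163.187.237.128/25


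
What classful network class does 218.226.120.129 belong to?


First octet: 218
Binary: 11011010
110xxxxx -> Class C (192-223)
Class C, default mask 255.255.255.0 (/24)


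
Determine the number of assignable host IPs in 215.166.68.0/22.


Host bits = 32 - 22 = 10
Total addresses = 2^10 = 1024
Usable = total - 2 (network and broadcast)
Usable hosts: 1022


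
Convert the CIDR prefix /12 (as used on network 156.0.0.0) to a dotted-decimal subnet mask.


/12 means 12 network bits, 20 host bits
Binary: 11111111111100000000000000000000
Mask: 255.240.0.0


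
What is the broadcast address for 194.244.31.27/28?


Network: 194.244.31.16/28
Host bits = 4
Set all host bits to 1:
Broadcast: 194.244.31.31


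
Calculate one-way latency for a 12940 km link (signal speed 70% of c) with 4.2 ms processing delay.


Speed = 0.7 * 3e5 km/s = 210000 km/s
Propagation delay = 12940 / 210000 = 0.0616 s = 61.619 ms
Processing delay = 4.2 ms
Total one-way latency = 65.819 ms


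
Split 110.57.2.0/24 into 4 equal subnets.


New prefix = 24 + 2 = 26
Each subnet has 64 addresses
  110.57.2.0/26
  110.57.2.64/26
  110.57.2.128/26
  110.57.2.192/26
Subnets: 110.57.2.0/26, 110.57.2.64/26, 110.57.2.128/26, 110.57.2.192/26


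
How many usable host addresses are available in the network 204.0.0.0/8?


Host bits = 32 - 8 = 24
Total addresses = 2^24 = 16777216
Usable = total - 2 (network and broadcast)
Usable hosts: 16777214


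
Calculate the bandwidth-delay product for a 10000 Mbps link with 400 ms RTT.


BDP = bandwidth * RTT
= 10000 Mbps * 400 ms
= 10000 * 1e6 * 400 / 1000 bits
= 4000000000 bits
= 500000000 bytes
= 488281.25 KB
BDP = 4000000000 bits (500000000 bytes)


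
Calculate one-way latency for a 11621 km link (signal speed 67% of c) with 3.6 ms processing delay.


Speed = 0.67 * 3e5 km/s = 201000 km/s
Propagation delay = 11621 / 201000 = 0.0578 s = 57.8159 ms
Processing delay = 3.6 ms
Total one-way latency = 61.4159 ms


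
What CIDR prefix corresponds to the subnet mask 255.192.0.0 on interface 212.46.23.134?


Binary: 11111111.11000000.00000000.00000000
Count leading 1s
Prefix: /10


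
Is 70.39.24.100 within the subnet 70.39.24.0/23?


Subnet network: 70.39.24.0
Test IP AND mask: 70.39.24.0
Yes, 70.39.24.100 is in 70.39.24.0/23


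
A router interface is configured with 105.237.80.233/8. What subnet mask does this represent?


/8 means 8 network bits, 24 host bits
Binary: 11111111000000000000000000000000
Mask: 255.0.0.0


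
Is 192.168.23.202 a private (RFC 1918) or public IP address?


RFC 1918 private ranges:
  10.0.0.0/8 (10.0.0.0 - 10.255.255.255)
  172.16.0.0/12 (172.16.0.0 - 172.31.255.255)
  192.168.0.0/16 (192.168.0.0 - 192.168.255.255)
Private (in 192.168.0.0/16)


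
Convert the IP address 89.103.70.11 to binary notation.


89 = 01011001
103 = 01100111
70 = 01000110
11 = 00001011
Binary: 01011001.01100111.01000110.00001011


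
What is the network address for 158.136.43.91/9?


IP:   10011110.10001000.00101011.01011011
Mask: 11111111.10000000.00000000.00000000
AND operation:
Net:  10011110.10000000.00000000.00000000
Network: 158.128.0.0/9


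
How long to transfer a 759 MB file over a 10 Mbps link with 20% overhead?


Effective throughput = 10 * (1 - 20/100) = 8 Mbps
File size in Mb = 759 * 8 = 6072 Mb
Time = 6072 / 8
Time = 759 seconds


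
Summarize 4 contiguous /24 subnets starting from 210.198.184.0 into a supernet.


Original prefix: /24
Number of subnets: 4 = 2^2
New prefix = 24 - 2 = 22
Supernet: 210.198.184.0/22


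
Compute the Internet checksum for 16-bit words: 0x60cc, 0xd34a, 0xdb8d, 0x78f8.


Sum all words (with carry folding):
+ 0x60cc = 0x60cc
+ 0xd34a = 0x3417
+ 0xdb8d = 0x0fa5
+ 0x78f8 = 0x889d
One's complement: ~0x889d
Checksum = 0x7762


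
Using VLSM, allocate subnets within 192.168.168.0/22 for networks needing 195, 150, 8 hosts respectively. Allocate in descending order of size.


195 hosts -> /24 (254 usable): 192.168.168.0/24
150 hosts -> /24 (254 usable): 192.168.169.0/24
8 hosts -> /28 (14 usable): 192.168.170.0/28
Allocation: 192.168.168.0/24 (195 hosts, 254 usable); 192.168.169.0/24 (150 hosts, 254 usable); 192.168.170.0/28 (8 hosts, 14 usable)


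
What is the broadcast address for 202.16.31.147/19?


Network: 202.16.0.0/19
Host bits = 13
Set all host bits to 1:
Broadcast: 202.16.31.255


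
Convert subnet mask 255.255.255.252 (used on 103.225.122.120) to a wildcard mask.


Subnet mask: 255.255.255.252
Wildcard = 255.255.255.255 - subnet mask
255 - 255 = 0
255 - 255 = 0
255 - 255 = 0
255 - 252 = 3
Wildcard: 0.0.0.3


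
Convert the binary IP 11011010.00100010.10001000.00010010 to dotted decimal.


11011010 = 218
00100010 = 34
10001000 = 136
00010010 = 18
IP: 218.34.136.18


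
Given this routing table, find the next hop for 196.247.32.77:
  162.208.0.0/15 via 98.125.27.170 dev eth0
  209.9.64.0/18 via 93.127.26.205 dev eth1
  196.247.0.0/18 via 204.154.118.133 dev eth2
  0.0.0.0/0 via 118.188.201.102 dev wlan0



Longest prefix match for 196.247.32.77:
  /15 162.208.0.0: no
  /18 209.9.64.0: no
  /18 196.247.0.0: MATCH
  /0 0.0.0.0: MATCH
Selected: next-hop 204.154.118.133 via eth2 (matched /18)


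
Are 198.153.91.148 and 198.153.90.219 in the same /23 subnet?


Mask: 255.255.254.0
198.153.91.148 AND mask = 198.153.90.0
198.153.90.219 AND mask = 198.153.90.0
Yes, same subnet (198.153.90.0)


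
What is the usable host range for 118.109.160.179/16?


Network: 118.109.0.0
Broadcast: 118.109.255.255
First usable = network + 1
Last usable = broadcast - 1
Range: 118.109.0.1 to 118.109.255.254


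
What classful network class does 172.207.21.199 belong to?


First octet: 172
Binary: 10101100
10xxxxxx -> Class B (128-191)
Class B, default mask 255.255.0.0 (/16)


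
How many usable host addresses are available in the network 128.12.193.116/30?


Host bits = 32 - 30 = 2
Total addresses = 2^2 = 4
Usable = total - 2 (network and broadcast)
Usable hosts: 2


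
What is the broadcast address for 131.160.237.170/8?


Network: 131.0.0.0/8
Host bits = 24
Set all host bits to 1:
Broadcast: 131.255.255.255


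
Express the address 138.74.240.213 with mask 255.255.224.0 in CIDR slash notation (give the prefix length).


Binary: 11111111.11111111.11100000.00000000
Count leading 1s
Prefix: /19


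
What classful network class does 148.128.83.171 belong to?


First octet: 148
Binary: 10010100
10xxxxxx -> Class B (128-191)
Class B, default mask 255.255.0.0 (/16)


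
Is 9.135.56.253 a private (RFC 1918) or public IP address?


RFC 1918 private ranges:
  10.0.0.0/8 (10.0.0.0 - 10.255.255.255)
  172.16.0.0/12 (172.16.0.0 - 172.31.255.255)
  192.168.0.0/16 (192.168.0.0 - 192.168.255.255)
Public (not in any RFC 1918 range)


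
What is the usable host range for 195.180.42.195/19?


Network: 195.180.32.0
Broadcast: 195.180.63.255
First usable = network + 1
Last usable = broadcast - 1
Range: 195.180.32.1 to 195.180.63.254


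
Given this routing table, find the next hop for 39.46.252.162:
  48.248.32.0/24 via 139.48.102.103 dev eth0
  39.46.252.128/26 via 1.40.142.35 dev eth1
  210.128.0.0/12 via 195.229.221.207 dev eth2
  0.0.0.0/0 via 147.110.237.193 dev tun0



Longest prefix match for 39.46.252.162:
  /24 48.248.32.0: no
  /26 39.46.252.128: MATCH
  /12 210.128.0.0: no
  /0 0.0.0.0: MATCH
Selected: next-hop 1.40.142.35 via eth1 (matched /26)


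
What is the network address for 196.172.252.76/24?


IP:   11000100.10101100.11111100.01001100
Mask: 11111111.11111111.11111111.00000000
AND operation:
Net:  11000100.10101100.11111100.00000000
Network: 196.172.252.0/24


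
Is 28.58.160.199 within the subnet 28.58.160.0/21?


Subnet network: 28.58.160.0
Test IP AND mask: 28.58.160.0
Yes, 28.58.160.199 is in 28.58.160.0/21


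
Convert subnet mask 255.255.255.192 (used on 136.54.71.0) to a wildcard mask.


Subnet mask: 255.255.255.192
Wildcard = 255.255.255.255 - subnet mask
255 - 255 = 0
255 - 255 = 0
255 - 255 = 0
255 - 192 = 63
Wildcard: 0.0.0.63


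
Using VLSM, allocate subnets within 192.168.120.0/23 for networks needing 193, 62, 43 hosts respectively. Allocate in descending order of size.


193 hosts -> /24 (254 usable): 192.168.120.0/24
62 hosts -> /26 (62 usable): 192.168.121.0/26
43 hosts -> /26 (62 usable): 192.168.121.64/26
Allocation: 192.168.120.0/24 (193 hosts, 254 usable); 192.168.121.0/26 (62 hosts, 62 usable); 192.168.121.64/26 (43 hosts, 62 usable)


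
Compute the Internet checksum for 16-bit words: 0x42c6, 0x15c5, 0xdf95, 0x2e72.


Sum all words (with carry folding):
+ 0x42c6 = 0x42c6
+ 0x15c5 = 0x588b
+ 0xdf95 = 0x3821
+ 0x2e72 = 0x6693
One's complement: ~0x6693
Checksum = 0x996c


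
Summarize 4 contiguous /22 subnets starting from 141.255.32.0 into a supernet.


Original prefix: /22
Number of subnets: 4 = 2^2
New prefix = 22 - 2 = 20
Supernet: 141.255.32.0/20


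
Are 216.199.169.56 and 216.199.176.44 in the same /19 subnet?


Mask: 255.255.224.0
216.199.169.56 AND mask = 216.199.160.0
216.199.176.44 AND mask = 216.199.160.0
Yes, same subnet (216.199.160.0)


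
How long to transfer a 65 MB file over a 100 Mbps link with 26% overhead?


Effective throughput = 100 * (1 - 26/100) = 74 Mbps
File size in Mb = 65 * 8 = 520 Mb
Time = 520 / 74
Time = 7.027 seconds


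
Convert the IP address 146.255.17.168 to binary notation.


146 = 10010010
255 = 11111111
17 = 00010001
168 = 10101000
Binary: 10010010.11111111.00010001.10101000


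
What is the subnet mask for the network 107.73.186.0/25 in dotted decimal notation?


/25 means 25 network bits, 7 host bits
Binary: 11111111111111111111111110000000
Mask: 255.255.255.128


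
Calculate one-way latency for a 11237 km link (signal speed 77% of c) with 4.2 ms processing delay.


Speed = 0.77 * 3e5 km/s = 231000 km/s
Propagation delay = 11237 / 231000 = 0.0486 s = 48.645 ms
Processing delay = 4.2 ms
Total one-way latency = 52.845 ms


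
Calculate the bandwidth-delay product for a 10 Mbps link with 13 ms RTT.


BDP = bandwidth * RTT
= 10 Mbps * 13 ms
= 10 * 1e6 * 13 / 1000 bits
= 130000 bits
= 16250 bytes
= 15.8691 KB
BDP = 130000 bits (16250 bytes)


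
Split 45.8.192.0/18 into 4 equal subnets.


New prefix = 18 + 2 = 20
Each subnet has 4096 addresses
  45.8.192.0/20
  45.8.208.0/20
  45.8.224.0/20
  45.8.240.0/20
Subnets: 45.8.192.0/20, 45.8.208.0/20, 45.8.224.0/20, 45.8.240.0/20


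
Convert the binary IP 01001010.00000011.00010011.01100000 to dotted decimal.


01001010 = 74
00000011 = 3
00010011 = 19
01100000 = 96
IP: 74.3.19.96


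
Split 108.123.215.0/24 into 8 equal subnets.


New prefix = 24 + 3 = 27
Each subnet has 32 addresses
  108.123.215.0/27
  108.123.215.32/27
  108.123.215.64/27
  108.123.215.96/27
  108.123.215.128/27
  108.123.215.160/27
  108.123.215.192/27
  108.123.215.224/27
Subnets: 108.123.215.0/27, 108.123.215.32/27, 108.123.215.64/27, 108.123.215.96/27, 108.123.215.128/27, 108.123.215.160/27, 108.123.215.192/27, 108.123.215.224/27


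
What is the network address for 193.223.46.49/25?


IP:   11000001.11011111.00101110.00110001
Mask: 11111111.11111111.11111111.10000000
AND operation:
Net:  11000001.11011111.00101110.00000000
Network: 193.223.46.0/25


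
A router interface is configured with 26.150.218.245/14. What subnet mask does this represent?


/14 means 14 network bits, 18 host bits
Binary: 11111111111111000000000000000000
Mask: 255.252.0.0


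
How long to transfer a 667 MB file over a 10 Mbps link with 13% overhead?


Effective throughput = 10 * (1 - 13/100) = 8.7 Mbps
File size in Mb = 667 * 8 = 5336 Mb
Time = 5336 / 8.7
Time = 613.3333 seconds


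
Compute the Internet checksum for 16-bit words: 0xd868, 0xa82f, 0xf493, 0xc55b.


Sum all words (with carry folding):
+ 0xd868 = 0xd868
+ 0xa82f = 0x8098
+ 0xf493 = 0x752c
+ 0xc55b = 0x3a88
One's complement: ~0x3a88
Checksum = 0xc577


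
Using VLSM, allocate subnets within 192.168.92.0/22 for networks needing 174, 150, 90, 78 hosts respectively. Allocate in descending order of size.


174 hosts -> /24 (254 usable): 192.168.92.0/24
150 hosts -> /24 (254 usable): 192.168.93.0/24
90 hosts -> /25 (126 usable): 192.168.94.0/25
78 hosts -> /25 (126 usable): 192.168.94.128/25
Allocation: 192.168.92.0/24 (174 hosts, 254 usable); 192.168.93.0/24 (150 hosts, 254 usable); 192.168.94.0/25 (90 hosts, 126 usable); 192.168.94.128/25 (78 hosts, 126 usable)


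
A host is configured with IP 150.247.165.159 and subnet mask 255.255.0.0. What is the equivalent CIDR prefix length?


Binary: 11111111.11111111.00000000.00000000
Count leading 1s
Prefix: /16


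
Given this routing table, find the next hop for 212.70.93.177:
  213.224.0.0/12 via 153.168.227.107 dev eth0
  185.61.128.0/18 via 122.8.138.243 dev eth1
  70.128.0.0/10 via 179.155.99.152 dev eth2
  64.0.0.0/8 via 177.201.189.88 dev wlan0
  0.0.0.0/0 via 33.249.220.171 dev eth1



Longest prefix match for 212.70.93.177:
  /12 213.224.0.0: no
  /18 185.61.128.0: no
  /10 70.128.0.0: no
  /8 64.0.0.0: no
  /0 0.0.0.0: MATCH
Selected: next-hop 33.249.220.171 via eth1 (matched /0)


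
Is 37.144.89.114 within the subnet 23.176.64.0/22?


Subnet network: 23.176.64.0
Test IP AND mask: 37.144.88.0
No, 37.144.89.114 is not in 23.176.64.0/22


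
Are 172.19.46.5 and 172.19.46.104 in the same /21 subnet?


Mask: 255.255.248.0
172.19.46.5 AND mask = 172.19.40.0
172.19.46.104 AND mask = 172.19.40.0
Yes, same subnet (172.19.40.0)


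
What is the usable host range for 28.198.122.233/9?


Network: 28.128.0.0
Broadcast: 28.255.255.255
First usable = network + 1
Last usable = broadcast - 1
Range: 28.128.0.1 to 28.255.255.254


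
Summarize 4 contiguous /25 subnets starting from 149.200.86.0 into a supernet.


Original prefix: /25
Number of subnets: 4 = 2^2
New prefix = 25 - 2 = 23
Supernet: 149.200.86.0/23


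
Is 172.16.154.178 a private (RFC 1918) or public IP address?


RFC 1918 private ranges:
  10.0.0.0/8 (10.0.0.0 - 10.255.255.255)
  172.16.0.0/12 (172.16.0.0 - 172.31.255.255)
  192.168.0.0/16 (192.168.0.0 - 192.168.255.255)
Private (in 172.16.0.0/12)


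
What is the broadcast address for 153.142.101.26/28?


Network: 153.142.101.16/28
Host bits = 4
Set all host bits to 1:
Broadcast: 153.142.101.31


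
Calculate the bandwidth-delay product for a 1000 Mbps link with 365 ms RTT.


BDP = bandwidth * RTT
= 1000 Mbps * 365 ms
= 1000 * 1e6 * 365 / 1000 bits
= 365000000 bits
= 45625000 bytes
= 44555.6641 KB
BDP = 365000000 bits (45625000 bytes)


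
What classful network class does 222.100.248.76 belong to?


First octet: 222
Binary: 11011110
110xxxxx -> Class C (192-223)
Class C, default mask 255.255.255.0 (/24)


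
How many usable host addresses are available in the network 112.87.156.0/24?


Host bits = 32 - 24 = 8
Total addresses = 2^8 = 256
Usable = total - 2 (network and broadcast)
Usable hosts: 254


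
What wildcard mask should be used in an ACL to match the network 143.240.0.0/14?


Subnet mask: 255.252.0.0
Wildcard = 255.255.255.255 - subnet mask
255 - 255 = 0
255 - 252 = 3
255 - 0 = 255
255 - 0 = 255
Wildcard: 0.3.255.255


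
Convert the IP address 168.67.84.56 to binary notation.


168 = 10101000
67 = 01000011
84 = 01010100
56 = 00111000
Binary: 10101000.01000011.01010100.00111000


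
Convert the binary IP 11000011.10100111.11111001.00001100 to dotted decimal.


11000011 = 195
10100111 = 167
11111001 = 249
00001100 = 12
IP: 195.167.249.12


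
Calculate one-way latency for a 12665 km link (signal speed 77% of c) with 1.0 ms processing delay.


Speed = 0.77 * 3e5 km/s = 231000 km/s
Propagation delay = 12665 / 231000 = 0.0548 s = 54.8268 ms
Processing delay = 1.0 ms
Total one-way latency = 55.8268 ms


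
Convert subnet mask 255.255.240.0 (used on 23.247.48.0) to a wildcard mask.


Subnet mask: 255.255.240.0
Wildcard = 255.255.255.255 - subnet mask
255 - 255 = 0
255 - 255 = 0
255 - 240 = 15
255 - 0 = 255
Wildcard: 0.0.15.255


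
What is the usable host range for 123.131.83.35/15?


Network: 123.130.0.0
Broadcast: 123.131.255.255
First usable = network + 1
Last usable = broadcast - 1
Range: 123.130.0.1 to 123.131.255.254


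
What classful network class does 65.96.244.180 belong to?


First octet: 65
Binary: 01000001
0xxxxxxx -> Class A (1-126)
Class A, default mask 255.0.0.0 (/8)


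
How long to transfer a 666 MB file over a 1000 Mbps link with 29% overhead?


Effective throughput = 1000 * (1 - 29/100) = 710 Mbps
File size in Mb = 666 * 8 = 5328 Mb
Time = 5328 / 710
Time = 7.5042 seconds


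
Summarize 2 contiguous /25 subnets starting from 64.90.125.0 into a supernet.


Original prefix: /25
Number of subnets: 2 = 2^1
New prefix = 25 - 1 = 24
Supernet: 64.90.125.0/24


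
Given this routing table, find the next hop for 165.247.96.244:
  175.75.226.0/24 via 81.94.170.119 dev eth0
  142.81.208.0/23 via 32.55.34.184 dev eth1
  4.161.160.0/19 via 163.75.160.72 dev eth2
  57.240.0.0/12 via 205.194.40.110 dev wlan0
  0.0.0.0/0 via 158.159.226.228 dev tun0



Longest prefix match for 165.247.96.244:
  /24 175.75.226.0: no
  /23 142.81.208.0: no
  /19 4.161.160.0: no
  /12 57.240.0.0: no
  /0 0.0.0.0: MATCH
Selected: next-hop 158.159.226.228 via tun0 (matched /0)


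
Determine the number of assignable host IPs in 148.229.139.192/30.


Host bits = 32 - 30 = 2
Total addresses = 2^2 = 4
Usable = total - 2 (network and broadcast)
Usable hosts: 2


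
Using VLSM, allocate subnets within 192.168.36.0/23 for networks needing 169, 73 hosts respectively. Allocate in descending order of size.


169 hosts -> /24 (254 usable): 192.168.36.0/24
73 hosts -> /25 (126 usable): 192.168.37.0/25
Allocation: 192.168.36.0/24 (169 hosts, 254 usable); 192.168.37.0/25 (73 hosts, 126 usable)


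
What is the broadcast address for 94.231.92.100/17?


Network: 94.231.0.0/17
Host bits = 15
Set all host bits to 1:
Broadcast: 94.231.127.255


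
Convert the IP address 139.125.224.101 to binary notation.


139 = 10001011
125 = 01111101
224 = 11100000
101 = 01100101
Binary: 10001011.01111101.11100000.01100101


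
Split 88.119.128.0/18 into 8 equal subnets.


New prefix = 18 + 3 = 21
Each subnet has 2048 addresses
  88.119.128.0/21
  88.119.136.0/21
  88.119.144.0/21
  88.119.152.0/21
  88.119.160.0/21
  88.119.168.0/21
  88.119.176.0/21
  88.119.184.0/21
Subnets: 88.119.128.0/21, 88.119.136.0/21, 88.119.144.0/21, 88.119.152.0/21, 88.119.160.0/21, 88.119.168.0/21, 88.119.176.0/21, 88.119.184.0/21


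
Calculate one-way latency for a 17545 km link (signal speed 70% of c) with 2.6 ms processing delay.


Speed = 0.7 * 3e5 km/s = 210000 km/s
Propagation delay = 17545 / 210000 = 0.0835 s = 83.5476 ms
Processing delay = 2.6 ms
Total one-way latency = 86.1476 ms


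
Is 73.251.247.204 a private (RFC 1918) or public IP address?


RFC 1918 private ranges:
  10.0.0.0/8 (10.0.0.0 - 10.255.255.255)
  172.16.0.0/12 (172.16.0.0 - 172.31.255.255)
  192.168.0.0/16 (192.168.0.0 - 192.168.255.255)
Public (not in any RFC 1918 range)


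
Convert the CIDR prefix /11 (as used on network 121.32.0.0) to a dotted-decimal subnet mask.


/11 means 11 network bits, 21 host bits
Binary: 11111111111000000000000000000000
Mask: 255.224.0.0


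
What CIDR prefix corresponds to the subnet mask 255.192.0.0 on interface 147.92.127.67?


Binary: 11111111.11000000.00000000.00000000
Count leading 1s
Prefix: /10


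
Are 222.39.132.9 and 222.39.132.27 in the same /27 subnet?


Mask: 255.255.255.224
222.39.132.9 AND mask = 222.39.132.0
222.39.132.27 AND mask = 222.39.132.0
Yes, same subnet (222.39.132.0)


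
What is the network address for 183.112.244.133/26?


IP:   10110111.01110000.11110100.10000101
Mask: 11111111.11111111.11111111.11000000
AND operation:
Net:  10110111.01110000.11110100.10000000
Network: 183.112.244.128/26


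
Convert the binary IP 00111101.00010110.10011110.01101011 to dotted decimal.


00111101 = 61
00010110 = 22
10011110 = 158
01101011 = 107
IP: 61.22.158.107


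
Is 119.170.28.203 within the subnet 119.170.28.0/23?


Subnet network: 119.170.28.0
Test IP AND mask: 119.170.28.0
Yes, 119.170.28.203 is in 119.170.28.0/23


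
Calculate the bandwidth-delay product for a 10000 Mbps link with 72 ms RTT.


BDP = bandwidth * RTT
= 10000 Mbps * 72 ms
= 10000 * 1e6 * 72 / 1000 bits
= 720000000 bits
= 90000000 bytes
= 87890.625 KB
BDP = 720000000 bits (90000000 bytes)


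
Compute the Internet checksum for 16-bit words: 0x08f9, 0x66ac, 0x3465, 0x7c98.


Sum all words (with carry folding):
+ 0x08f9 = 0x08f9
+ 0x66ac = 0x6fa5
+ 0x3465 = 0xa40a
+ 0x7c98 = 0x20a3
One's complement: ~0x20a3
Checksum = 0xdf5c


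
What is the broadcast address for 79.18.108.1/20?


Network: 79.18.96.0/20
Host bits = 12
Set all host bits to 1:
Broadcast: 79.18.111.255


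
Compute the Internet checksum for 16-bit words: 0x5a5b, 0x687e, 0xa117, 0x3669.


Sum all words (with carry folding):
+ 0x5a5b = 0x5a5b
+ 0x687e = 0xc2d9
+ 0xa117 = 0x63f1
+ 0x3669 = 0x9a5a
One's complement: ~0x9a5a
Checksum = 0x65a5


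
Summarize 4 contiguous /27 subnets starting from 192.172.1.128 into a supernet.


Original prefix: /27
Number of subnets: 4 = 2^2
New prefix = 27 - 2 = 25
Supernet: 192.172.1.128/25


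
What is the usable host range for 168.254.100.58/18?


Network: 168.254.64.0
Broadcast: 168.254.127.255
First usable = network + 1
Last usable = broadcast - 1
Range: 168.254.64.1 to 168.254.127.254


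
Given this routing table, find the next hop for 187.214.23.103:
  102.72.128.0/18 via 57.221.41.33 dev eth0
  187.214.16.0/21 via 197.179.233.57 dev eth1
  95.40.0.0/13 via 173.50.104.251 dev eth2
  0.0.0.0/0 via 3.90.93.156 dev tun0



Longest prefix match for 187.214.23.103:
  /18 102.72.128.0: no
  /21 187.214.16.0: MATCH
  /13 95.40.0.0: no
  /0 0.0.0.0: MATCH
Selected: next-hop 197.179.233.57 via eth1 (matched /21)
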